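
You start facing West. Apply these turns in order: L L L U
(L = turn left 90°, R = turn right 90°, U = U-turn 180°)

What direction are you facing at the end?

Answer: Final heading: South

Derivation:
Start: West
  L (left (90° counter-clockwise)) -> South
  L (left (90° counter-clockwise)) -> East
  L (left (90° counter-clockwise)) -> North
  U (U-turn (180°)) -> South
Final: South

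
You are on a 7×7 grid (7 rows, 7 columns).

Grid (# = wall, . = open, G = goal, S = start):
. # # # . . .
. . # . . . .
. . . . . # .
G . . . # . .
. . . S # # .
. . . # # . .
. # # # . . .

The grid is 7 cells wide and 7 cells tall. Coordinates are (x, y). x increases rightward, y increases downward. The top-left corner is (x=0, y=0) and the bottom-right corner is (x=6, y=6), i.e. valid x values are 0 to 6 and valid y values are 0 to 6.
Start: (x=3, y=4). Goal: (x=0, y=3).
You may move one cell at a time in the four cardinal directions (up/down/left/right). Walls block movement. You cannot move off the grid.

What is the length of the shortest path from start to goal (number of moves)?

Answer: Shortest path length: 4

Derivation:
BFS from (x=3, y=4) until reaching (x=0, y=3):
  Distance 0: (x=3, y=4)
  Distance 1: (x=3, y=3), (x=2, y=4)
  Distance 2: (x=3, y=2), (x=2, y=3), (x=1, y=4), (x=2, y=5)
  Distance 3: (x=3, y=1), (x=2, y=2), (x=4, y=2), (x=1, y=3), (x=0, y=4), (x=1, y=5)
  Distance 4: (x=4, y=1), (x=1, y=2), (x=0, y=3), (x=0, y=5)  <- goal reached here
One shortest path (4 moves): (x=3, y=4) -> (x=2, y=4) -> (x=1, y=4) -> (x=0, y=4) -> (x=0, y=3)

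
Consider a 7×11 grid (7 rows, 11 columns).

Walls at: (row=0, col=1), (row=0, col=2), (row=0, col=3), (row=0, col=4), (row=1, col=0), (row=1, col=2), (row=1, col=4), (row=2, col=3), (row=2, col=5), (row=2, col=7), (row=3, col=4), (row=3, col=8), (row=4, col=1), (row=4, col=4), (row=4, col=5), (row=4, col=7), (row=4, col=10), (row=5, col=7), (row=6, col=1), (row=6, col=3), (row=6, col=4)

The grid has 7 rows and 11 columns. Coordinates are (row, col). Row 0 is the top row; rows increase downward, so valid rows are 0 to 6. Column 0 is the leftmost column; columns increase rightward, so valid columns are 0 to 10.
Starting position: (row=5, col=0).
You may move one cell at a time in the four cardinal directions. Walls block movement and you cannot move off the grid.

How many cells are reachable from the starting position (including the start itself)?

BFS flood-fill from (row=5, col=0):
  Distance 0: (row=5, col=0)
  Distance 1: (row=4, col=0), (row=5, col=1), (row=6, col=0)
  Distance 2: (row=3, col=0), (row=5, col=2)
  Distance 3: (row=2, col=0), (row=3, col=1), (row=4, col=2), (row=5, col=3), (row=6, col=2)
  Distance 4: (row=2, col=1), (row=3, col=2), (row=4, col=3), (row=5, col=4)
  Distance 5: (row=1, col=1), (row=2, col=2), (row=3, col=3), (row=5, col=5)
  Distance 6: (row=5, col=6), (row=6, col=5)
  Distance 7: (row=4, col=6), (row=6, col=6)
  Distance 8: (row=3, col=6), (row=6, col=7)
  Distance 9: (row=2, col=6), (row=3, col=5), (row=3, col=7), (row=6, col=8)
  Distance 10: (row=1, col=6), (row=5, col=8), (row=6, col=9)
  Distance 11: (row=0, col=6), (row=1, col=5), (row=1, col=7), (row=4, col=8), (row=5, col=9), (row=6, col=10)
  Distance 12: (row=0, col=5), (row=0, col=7), (row=1, col=8), (row=4, col=9), (row=5, col=10)
  Distance 13: (row=0, col=8), (row=1, col=9), (row=2, col=8), (row=3, col=9)
  Distance 14: (row=0, col=9), (row=1, col=10), (row=2, col=9), (row=3, col=10)
  Distance 15: (row=0, col=10), (row=2, col=10)
Total reachable: 53 (grid has 56 open cells total)

Answer: Reachable cells: 53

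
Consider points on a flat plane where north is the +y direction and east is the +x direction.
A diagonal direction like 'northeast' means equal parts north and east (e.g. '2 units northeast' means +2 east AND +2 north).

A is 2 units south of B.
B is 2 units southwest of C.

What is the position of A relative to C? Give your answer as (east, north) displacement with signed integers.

Place C at the origin (east=0, north=0).
  B is 2 units southwest of C: delta (east=-2, north=-2); B at (east=-2, north=-2).
  A is 2 units south of B: delta (east=+0, north=-2); A at (east=-2, north=-4).
Therefore A relative to C: (east=-2, north=-4).

Answer: A is at (east=-2, north=-4) relative to C.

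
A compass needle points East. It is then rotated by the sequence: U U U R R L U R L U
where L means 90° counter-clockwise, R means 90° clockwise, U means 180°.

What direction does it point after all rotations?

Answer: Final heading: North

Derivation:
Start: East
  U (U-turn (180°)) -> West
  U (U-turn (180°)) -> East
  U (U-turn (180°)) -> West
  R (right (90° clockwise)) -> North
  R (right (90° clockwise)) -> East
  L (left (90° counter-clockwise)) -> North
  U (U-turn (180°)) -> South
  R (right (90° clockwise)) -> West
  L (left (90° counter-clockwise)) -> South
  U (U-turn (180°)) -> North
Final: North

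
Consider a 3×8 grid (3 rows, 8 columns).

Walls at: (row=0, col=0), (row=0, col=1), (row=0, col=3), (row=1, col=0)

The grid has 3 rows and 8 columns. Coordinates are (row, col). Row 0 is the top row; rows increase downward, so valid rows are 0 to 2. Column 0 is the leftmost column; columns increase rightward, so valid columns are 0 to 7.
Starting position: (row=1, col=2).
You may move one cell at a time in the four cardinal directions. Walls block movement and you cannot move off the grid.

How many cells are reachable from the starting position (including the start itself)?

BFS flood-fill from (row=1, col=2):
  Distance 0: (row=1, col=2)
  Distance 1: (row=0, col=2), (row=1, col=1), (row=1, col=3), (row=2, col=2)
  Distance 2: (row=1, col=4), (row=2, col=1), (row=2, col=3)
  Distance 3: (row=0, col=4), (row=1, col=5), (row=2, col=0), (row=2, col=4)
  Distance 4: (row=0, col=5), (row=1, col=6), (row=2, col=5)
  Distance 5: (row=0, col=6), (row=1, col=7), (row=2, col=6)
  Distance 6: (row=0, col=7), (row=2, col=7)
Total reachable: 20 (grid has 20 open cells total)

Answer: Reachable cells: 20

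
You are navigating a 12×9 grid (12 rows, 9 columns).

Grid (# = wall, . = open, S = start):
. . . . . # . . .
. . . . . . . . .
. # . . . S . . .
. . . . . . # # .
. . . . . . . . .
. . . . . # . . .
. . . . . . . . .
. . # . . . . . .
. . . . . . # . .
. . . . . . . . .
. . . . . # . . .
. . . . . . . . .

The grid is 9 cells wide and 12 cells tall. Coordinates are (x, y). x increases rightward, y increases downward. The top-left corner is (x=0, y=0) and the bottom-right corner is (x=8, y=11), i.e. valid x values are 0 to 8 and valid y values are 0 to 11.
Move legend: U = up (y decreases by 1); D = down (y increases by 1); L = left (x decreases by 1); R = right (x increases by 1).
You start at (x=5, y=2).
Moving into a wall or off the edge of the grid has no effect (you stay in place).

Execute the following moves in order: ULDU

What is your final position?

Answer: Final position: (x=4, y=1)

Derivation:
Start: (x=5, y=2)
  U (up): (x=5, y=2) -> (x=5, y=1)
  L (left): (x=5, y=1) -> (x=4, y=1)
  D (down): (x=4, y=1) -> (x=4, y=2)
  U (up): (x=4, y=2) -> (x=4, y=1)
Final: (x=4, y=1)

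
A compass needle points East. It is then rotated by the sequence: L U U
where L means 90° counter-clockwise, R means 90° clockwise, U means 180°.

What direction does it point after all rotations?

Answer: Final heading: North

Derivation:
Start: East
  L (left (90° counter-clockwise)) -> North
  U (U-turn (180°)) -> South
  U (U-turn (180°)) -> North
Final: North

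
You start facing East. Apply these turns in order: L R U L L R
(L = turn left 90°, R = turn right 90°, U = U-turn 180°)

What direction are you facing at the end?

Answer: Final heading: South

Derivation:
Start: East
  L (left (90° counter-clockwise)) -> North
  R (right (90° clockwise)) -> East
  U (U-turn (180°)) -> West
  L (left (90° counter-clockwise)) -> South
  L (left (90° counter-clockwise)) -> East
  R (right (90° clockwise)) -> South
Final: South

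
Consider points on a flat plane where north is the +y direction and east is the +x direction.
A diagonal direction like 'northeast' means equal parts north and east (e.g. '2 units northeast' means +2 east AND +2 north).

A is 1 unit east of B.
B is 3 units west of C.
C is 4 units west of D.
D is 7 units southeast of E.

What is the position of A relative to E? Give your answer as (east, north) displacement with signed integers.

Place E at the origin (east=0, north=0).
  D is 7 units southeast of E: delta (east=+7, north=-7); D at (east=7, north=-7).
  C is 4 units west of D: delta (east=-4, north=+0); C at (east=3, north=-7).
  B is 3 units west of C: delta (east=-3, north=+0); B at (east=0, north=-7).
  A is 1 unit east of B: delta (east=+1, north=+0); A at (east=1, north=-7).
Therefore A relative to E: (east=1, north=-7).

Answer: A is at (east=1, north=-7) relative to E.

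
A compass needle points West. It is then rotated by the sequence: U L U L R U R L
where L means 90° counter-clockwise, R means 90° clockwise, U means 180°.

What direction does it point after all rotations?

Start: West
  U (U-turn (180°)) -> East
  L (left (90° counter-clockwise)) -> North
  U (U-turn (180°)) -> South
  L (left (90° counter-clockwise)) -> East
  R (right (90° clockwise)) -> South
  U (U-turn (180°)) -> North
  R (right (90° clockwise)) -> East
  L (left (90° counter-clockwise)) -> North
Final: North

Answer: Final heading: North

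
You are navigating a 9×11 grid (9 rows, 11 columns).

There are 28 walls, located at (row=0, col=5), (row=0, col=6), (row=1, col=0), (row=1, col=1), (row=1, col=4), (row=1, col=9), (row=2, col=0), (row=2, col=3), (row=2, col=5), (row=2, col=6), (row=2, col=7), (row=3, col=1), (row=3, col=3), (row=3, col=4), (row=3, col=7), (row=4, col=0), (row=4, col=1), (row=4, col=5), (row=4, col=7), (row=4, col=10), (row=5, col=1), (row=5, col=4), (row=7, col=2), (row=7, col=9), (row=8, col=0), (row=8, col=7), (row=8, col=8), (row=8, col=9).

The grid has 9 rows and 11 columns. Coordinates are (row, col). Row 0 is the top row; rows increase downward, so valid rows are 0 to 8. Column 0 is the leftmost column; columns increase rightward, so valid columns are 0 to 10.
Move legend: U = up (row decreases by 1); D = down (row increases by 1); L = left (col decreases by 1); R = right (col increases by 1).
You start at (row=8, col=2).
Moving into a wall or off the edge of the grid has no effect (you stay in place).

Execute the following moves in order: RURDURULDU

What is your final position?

Answer: Final position: (row=6, col=4)

Derivation:
Start: (row=8, col=2)
  R (right): (row=8, col=2) -> (row=8, col=3)
  U (up): (row=8, col=3) -> (row=7, col=3)
  R (right): (row=7, col=3) -> (row=7, col=4)
  D (down): (row=7, col=4) -> (row=8, col=4)
  U (up): (row=8, col=4) -> (row=7, col=4)
  R (right): (row=7, col=4) -> (row=7, col=5)
  U (up): (row=7, col=5) -> (row=6, col=5)
  L (left): (row=6, col=5) -> (row=6, col=4)
  D (down): (row=6, col=4) -> (row=7, col=4)
  U (up): (row=7, col=4) -> (row=6, col=4)
Final: (row=6, col=4)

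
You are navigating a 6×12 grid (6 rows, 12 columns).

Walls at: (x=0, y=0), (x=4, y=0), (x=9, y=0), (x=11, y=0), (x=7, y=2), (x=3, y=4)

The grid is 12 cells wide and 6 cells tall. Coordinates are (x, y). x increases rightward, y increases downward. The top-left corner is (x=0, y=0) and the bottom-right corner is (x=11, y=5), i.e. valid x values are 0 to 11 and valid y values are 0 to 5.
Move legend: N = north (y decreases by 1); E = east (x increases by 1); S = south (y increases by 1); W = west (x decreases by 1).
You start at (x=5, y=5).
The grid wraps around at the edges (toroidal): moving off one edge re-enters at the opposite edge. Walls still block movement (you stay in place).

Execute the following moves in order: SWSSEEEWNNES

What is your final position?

Start: (x=5, y=5)
  S (south): (x=5, y=5) -> (x=5, y=0)
  W (west): blocked, stay at (x=5, y=0)
  S (south): (x=5, y=0) -> (x=5, y=1)
  S (south): (x=5, y=1) -> (x=5, y=2)
  E (east): (x=5, y=2) -> (x=6, y=2)
  E (east): blocked, stay at (x=6, y=2)
  E (east): blocked, stay at (x=6, y=2)
  W (west): (x=6, y=2) -> (x=5, y=2)
  N (north): (x=5, y=2) -> (x=5, y=1)
  N (north): (x=5, y=1) -> (x=5, y=0)
  E (east): (x=5, y=0) -> (x=6, y=0)
  S (south): (x=6, y=0) -> (x=6, y=1)
Final: (x=6, y=1)

Answer: Final position: (x=6, y=1)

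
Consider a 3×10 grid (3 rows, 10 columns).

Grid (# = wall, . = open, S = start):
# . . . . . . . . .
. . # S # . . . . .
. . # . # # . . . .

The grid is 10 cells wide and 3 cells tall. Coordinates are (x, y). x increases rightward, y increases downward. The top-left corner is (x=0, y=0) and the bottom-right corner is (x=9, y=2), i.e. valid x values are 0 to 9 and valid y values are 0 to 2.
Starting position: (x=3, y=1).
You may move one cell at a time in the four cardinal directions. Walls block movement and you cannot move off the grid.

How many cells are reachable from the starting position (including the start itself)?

Answer: Reachable cells: 24

Derivation:
BFS flood-fill from (x=3, y=1):
  Distance 0: (x=3, y=1)
  Distance 1: (x=3, y=0), (x=3, y=2)
  Distance 2: (x=2, y=0), (x=4, y=0)
  Distance 3: (x=1, y=0), (x=5, y=0)
  Distance 4: (x=6, y=0), (x=1, y=1), (x=5, y=1)
  Distance 5: (x=7, y=0), (x=0, y=1), (x=6, y=1), (x=1, y=2)
  Distance 6: (x=8, y=0), (x=7, y=1), (x=0, y=2), (x=6, y=2)
  Distance 7: (x=9, y=0), (x=8, y=1), (x=7, y=2)
  Distance 8: (x=9, y=1), (x=8, y=2)
  Distance 9: (x=9, y=2)
Total reachable: 24 (grid has 24 open cells total)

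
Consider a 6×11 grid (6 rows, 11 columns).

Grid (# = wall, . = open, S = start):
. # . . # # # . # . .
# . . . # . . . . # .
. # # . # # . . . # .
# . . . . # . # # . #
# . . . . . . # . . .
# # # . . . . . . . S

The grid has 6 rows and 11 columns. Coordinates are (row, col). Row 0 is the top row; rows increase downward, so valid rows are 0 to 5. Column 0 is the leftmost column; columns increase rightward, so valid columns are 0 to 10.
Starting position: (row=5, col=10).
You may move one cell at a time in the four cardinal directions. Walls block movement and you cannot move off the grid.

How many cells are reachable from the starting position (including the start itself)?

Answer: Reachable cells: 37

Derivation:
BFS flood-fill from (row=5, col=10):
  Distance 0: (row=5, col=10)
  Distance 1: (row=4, col=10), (row=5, col=9)
  Distance 2: (row=4, col=9), (row=5, col=8)
  Distance 3: (row=3, col=9), (row=4, col=8), (row=5, col=7)
  Distance 4: (row=5, col=6)
  Distance 5: (row=4, col=6), (row=5, col=5)
  Distance 6: (row=3, col=6), (row=4, col=5), (row=5, col=4)
  Distance 7: (row=2, col=6), (row=4, col=4), (row=5, col=3)
  Distance 8: (row=1, col=6), (row=2, col=7), (row=3, col=4), (row=4, col=3)
  Distance 9: (row=1, col=5), (row=1, col=7), (row=2, col=8), (row=3, col=3), (row=4, col=2)
  Distance 10: (row=0, col=7), (row=1, col=8), (row=2, col=3), (row=3, col=2), (row=4, col=1)
  Distance 11: (row=1, col=3), (row=3, col=1)
  Distance 12: (row=0, col=3), (row=1, col=2)
  Distance 13: (row=0, col=2), (row=1, col=1)
Total reachable: 37 (grid has 43 open cells total)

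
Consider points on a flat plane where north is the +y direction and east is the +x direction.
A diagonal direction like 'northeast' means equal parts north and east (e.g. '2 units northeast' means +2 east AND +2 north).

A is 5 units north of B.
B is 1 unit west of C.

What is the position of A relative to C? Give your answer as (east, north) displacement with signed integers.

Place C at the origin (east=0, north=0).
  B is 1 unit west of C: delta (east=-1, north=+0); B at (east=-1, north=0).
  A is 5 units north of B: delta (east=+0, north=+5); A at (east=-1, north=5).
Therefore A relative to C: (east=-1, north=5).

Answer: A is at (east=-1, north=5) relative to C.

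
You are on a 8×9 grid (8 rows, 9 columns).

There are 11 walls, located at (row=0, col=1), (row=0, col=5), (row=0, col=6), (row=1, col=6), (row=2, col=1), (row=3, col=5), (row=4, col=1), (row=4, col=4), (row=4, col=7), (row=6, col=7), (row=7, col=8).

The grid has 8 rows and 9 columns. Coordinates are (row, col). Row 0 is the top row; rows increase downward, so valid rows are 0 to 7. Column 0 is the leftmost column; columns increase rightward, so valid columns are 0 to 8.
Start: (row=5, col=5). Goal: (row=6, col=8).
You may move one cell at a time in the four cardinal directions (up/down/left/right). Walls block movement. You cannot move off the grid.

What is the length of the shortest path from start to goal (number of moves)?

BFS from (row=5, col=5) until reaching (row=6, col=8):
  Distance 0: (row=5, col=5)
  Distance 1: (row=4, col=5), (row=5, col=4), (row=5, col=6), (row=6, col=5)
  Distance 2: (row=4, col=6), (row=5, col=3), (row=5, col=7), (row=6, col=4), (row=6, col=6), (row=7, col=5)
  Distance 3: (row=3, col=6), (row=4, col=3), (row=5, col=2), (row=5, col=8), (row=6, col=3), (row=7, col=4), (row=7, col=6)
  Distance 4: (row=2, col=6), (row=3, col=3), (row=3, col=7), (row=4, col=2), (row=4, col=8), (row=5, col=1), (row=6, col=2), (row=6, col=8), (row=7, col=3), (row=7, col=7)  <- goal reached here
One shortest path (4 moves): (row=5, col=5) -> (row=5, col=6) -> (row=5, col=7) -> (row=5, col=8) -> (row=6, col=8)

Answer: Shortest path length: 4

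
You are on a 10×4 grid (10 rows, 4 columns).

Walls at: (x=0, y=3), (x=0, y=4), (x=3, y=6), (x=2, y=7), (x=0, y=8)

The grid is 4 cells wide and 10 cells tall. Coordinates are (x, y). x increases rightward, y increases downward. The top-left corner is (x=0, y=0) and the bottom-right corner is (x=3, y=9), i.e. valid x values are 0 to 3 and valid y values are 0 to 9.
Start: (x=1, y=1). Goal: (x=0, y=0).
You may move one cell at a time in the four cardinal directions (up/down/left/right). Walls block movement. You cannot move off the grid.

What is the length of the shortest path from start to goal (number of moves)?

BFS from (x=1, y=1) until reaching (x=0, y=0):
  Distance 0: (x=1, y=1)
  Distance 1: (x=1, y=0), (x=0, y=1), (x=2, y=1), (x=1, y=2)
  Distance 2: (x=0, y=0), (x=2, y=0), (x=3, y=1), (x=0, y=2), (x=2, y=2), (x=1, y=3)  <- goal reached here
One shortest path (2 moves): (x=1, y=1) -> (x=0, y=1) -> (x=0, y=0)

Answer: Shortest path length: 2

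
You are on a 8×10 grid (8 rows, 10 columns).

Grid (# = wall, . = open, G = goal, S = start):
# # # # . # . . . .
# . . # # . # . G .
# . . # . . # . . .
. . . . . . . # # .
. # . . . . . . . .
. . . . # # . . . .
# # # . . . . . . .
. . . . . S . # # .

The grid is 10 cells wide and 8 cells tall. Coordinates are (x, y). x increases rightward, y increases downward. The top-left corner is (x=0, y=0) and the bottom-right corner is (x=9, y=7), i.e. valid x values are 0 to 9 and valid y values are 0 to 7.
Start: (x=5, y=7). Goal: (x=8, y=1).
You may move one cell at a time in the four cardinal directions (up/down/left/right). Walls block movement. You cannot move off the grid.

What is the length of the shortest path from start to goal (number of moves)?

Answer: Shortest path length: 11

Derivation:
BFS from (x=5, y=7) until reaching (x=8, y=1):
  Distance 0: (x=5, y=7)
  Distance 1: (x=5, y=6), (x=4, y=7), (x=6, y=7)
  Distance 2: (x=4, y=6), (x=6, y=6), (x=3, y=7)
  Distance 3: (x=6, y=5), (x=3, y=6), (x=7, y=6), (x=2, y=7)
  Distance 4: (x=6, y=4), (x=3, y=5), (x=7, y=5), (x=8, y=6), (x=1, y=7)
  Distance 5: (x=6, y=3), (x=3, y=4), (x=5, y=4), (x=7, y=4), (x=2, y=5), (x=8, y=5), (x=9, y=6), (x=0, y=7)
  Distance 6: (x=3, y=3), (x=5, y=3), (x=2, y=4), (x=4, y=4), (x=8, y=4), (x=1, y=5), (x=9, y=5), (x=9, y=7)
  Distance 7: (x=5, y=2), (x=2, y=3), (x=4, y=3), (x=9, y=4), (x=0, y=5)
  Distance 8: (x=5, y=1), (x=2, y=2), (x=4, y=2), (x=1, y=3), (x=9, y=3), (x=0, y=4)
  Distance 9: (x=2, y=1), (x=1, y=2), (x=9, y=2), (x=0, y=3)
  Distance 10: (x=1, y=1), (x=9, y=1), (x=8, y=2)
  Distance 11: (x=9, y=0), (x=8, y=1), (x=7, y=2)  <- goal reached here
One shortest path (11 moves): (x=5, y=7) -> (x=6, y=7) -> (x=6, y=6) -> (x=7, y=6) -> (x=8, y=6) -> (x=9, y=6) -> (x=9, y=5) -> (x=9, y=4) -> (x=9, y=3) -> (x=9, y=2) -> (x=8, y=2) -> (x=8, y=1)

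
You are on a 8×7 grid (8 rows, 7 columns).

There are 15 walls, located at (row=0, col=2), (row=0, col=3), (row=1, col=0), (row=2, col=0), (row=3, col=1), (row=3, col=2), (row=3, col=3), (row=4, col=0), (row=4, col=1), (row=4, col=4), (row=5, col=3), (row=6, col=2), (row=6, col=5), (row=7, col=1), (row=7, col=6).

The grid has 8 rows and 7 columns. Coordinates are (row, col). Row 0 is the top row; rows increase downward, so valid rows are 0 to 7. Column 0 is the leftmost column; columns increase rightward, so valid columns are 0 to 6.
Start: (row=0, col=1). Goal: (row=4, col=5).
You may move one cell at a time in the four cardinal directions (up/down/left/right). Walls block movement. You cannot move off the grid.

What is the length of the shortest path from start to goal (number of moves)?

Answer: Shortest path length: 8

Derivation:
BFS from (row=0, col=1) until reaching (row=4, col=5):
  Distance 0: (row=0, col=1)
  Distance 1: (row=0, col=0), (row=1, col=1)
  Distance 2: (row=1, col=2), (row=2, col=1)
  Distance 3: (row=1, col=3), (row=2, col=2)
  Distance 4: (row=1, col=4), (row=2, col=3)
  Distance 5: (row=0, col=4), (row=1, col=5), (row=2, col=4)
  Distance 6: (row=0, col=5), (row=1, col=6), (row=2, col=5), (row=3, col=4)
  Distance 7: (row=0, col=6), (row=2, col=6), (row=3, col=5)
  Distance 8: (row=3, col=6), (row=4, col=5)  <- goal reached here
One shortest path (8 moves): (row=0, col=1) -> (row=1, col=1) -> (row=1, col=2) -> (row=1, col=3) -> (row=1, col=4) -> (row=1, col=5) -> (row=2, col=5) -> (row=3, col=5) -> (row=4, col=5)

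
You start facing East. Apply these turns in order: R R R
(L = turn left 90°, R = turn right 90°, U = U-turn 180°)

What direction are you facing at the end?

Answer: Final heading: North

Derivation:
Start: East
  R (right (90° clockwise)) -> South
  R (right (90° clockwise)) -> West
  R (right (90° clockwise)) -> North
Final: North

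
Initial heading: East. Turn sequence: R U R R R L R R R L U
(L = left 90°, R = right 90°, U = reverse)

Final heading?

Answer: Final heading: South

Derivation:
Start: East
  R (right (90° clockwise)) -> South
  U (U-turn (180°)) -> North
  R (right (90° clockwise)) -> East
  R (right (90° clockwise)) -> South
  R (right (90° clockwise)) -> West
  L (left (90° counter-clockwise)) -> South
  R (right (90° clockwise)) -> West
  R (right (90° clockwise)) -> North
  R (right (90° clockwise)) -> East
  L (left (90° counter-clockwise)) -> North
  U (U-turn (180°)) -> South
Final: South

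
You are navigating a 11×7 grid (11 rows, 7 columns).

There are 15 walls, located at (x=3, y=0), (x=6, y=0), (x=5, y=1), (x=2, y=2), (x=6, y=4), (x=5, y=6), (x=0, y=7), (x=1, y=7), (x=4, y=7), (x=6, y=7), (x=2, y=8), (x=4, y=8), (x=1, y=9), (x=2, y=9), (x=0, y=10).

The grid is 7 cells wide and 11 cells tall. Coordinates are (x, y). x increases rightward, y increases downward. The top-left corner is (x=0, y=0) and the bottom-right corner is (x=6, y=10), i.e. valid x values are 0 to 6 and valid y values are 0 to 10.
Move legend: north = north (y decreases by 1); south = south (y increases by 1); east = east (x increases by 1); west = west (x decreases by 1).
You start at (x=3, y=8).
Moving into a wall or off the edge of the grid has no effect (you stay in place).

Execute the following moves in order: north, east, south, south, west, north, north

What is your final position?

Start: (x=3, y=8)
  north (north): (x=3, y=8) -> (x=3, y=7)
  east (east): blocked, stay at (x=3, y=7)
  south (south): (x=3, y=7) -> (x=3, y=8)
  south (south): (x=3, y=8) -> (x=3, y=9)
  west (west): blocked, stay at (x=3, y=9)
  north (north): (x=3, y=9) -> (x=3, y=8)
  north (north): (x=3, y=8) -> (x=3, y=7)
Final: (x=3, y=7)

Answer: Final position: (x=3, y=7)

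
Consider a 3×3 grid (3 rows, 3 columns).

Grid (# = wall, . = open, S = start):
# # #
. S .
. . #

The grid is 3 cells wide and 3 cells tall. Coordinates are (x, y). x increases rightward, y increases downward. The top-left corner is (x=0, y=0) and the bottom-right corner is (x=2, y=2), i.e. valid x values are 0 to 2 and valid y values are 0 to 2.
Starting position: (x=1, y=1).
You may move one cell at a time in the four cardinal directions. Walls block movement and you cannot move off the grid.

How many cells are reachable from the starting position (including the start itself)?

Answer: Reachable cells: 5

Derivation:
BFS flood-fill from (x=1, y=1):
  Distance 0: (x=1, y=1)
  Distance 1: (x=0, y=1), (x=2, y=1), (x=1, y=2)
  Distance 2: (x=0, y=2)
Total reachable: 5 (grid has 5 open cells total)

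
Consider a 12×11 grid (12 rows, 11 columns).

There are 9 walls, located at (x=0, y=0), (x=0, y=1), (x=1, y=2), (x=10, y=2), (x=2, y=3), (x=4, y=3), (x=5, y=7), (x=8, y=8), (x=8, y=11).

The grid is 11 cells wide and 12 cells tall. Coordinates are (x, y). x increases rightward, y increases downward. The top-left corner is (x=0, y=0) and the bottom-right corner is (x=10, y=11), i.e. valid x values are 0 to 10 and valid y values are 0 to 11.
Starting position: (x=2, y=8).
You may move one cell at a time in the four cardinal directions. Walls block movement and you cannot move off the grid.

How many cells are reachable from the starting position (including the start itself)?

Answer: Reachable cells: 123

Derivation:
BFS flood-fill from (x=2, y=8):
  Distance 0: (x=2, y=8)
  Distance 1: (x=2, y=7), (x=1, y=8), (x=3, y=8), (x=2, y=9)
  Distance 2: (x=2, y=6), (x=1, y=7), (x=3, y=7), (x=0, y=8), (x=4, y=8), (x=1, y=9), (x=3, y=9), (x=2, y=10)
  Distance 3: (x=2, y=5), (x=1, y=6), (x=3, y=6), (x=0, y=7), (x=4, y=7), (x=5, y=8), (x=0, y=9), (x=4, y=9), (x=1, y=10), (x=3, y=10), (x=2, y=11)
  Distance 4: (x=2, y=4), (x=1, y=5), (x=3, y=5), (x=0, y=6), (x=4, y=6), (x=6, y=8), (x=5, y=9), (x=0, y=10), (x=4, y=10), (x=1, y=11), (x=3, y=11)
  Distance 5: (x=1, y=4), (x=3, y=4), (x=0, y=5), (x=4, y=5), (x=5, y=6), (x=6, y=7), (x=7, y=8), (x=6, y=9), (x=5, y=10), (x=0, y=11), (x=4, y=11)
  Distance 6: (x=1, y=3), (x=3, y=3), (x=0, y=4), (x=4, y=4), (x=5, y=5), (x=6, y=6), (x=7, y=7), (x=7, y=9), (x=6, y=10), (x=5, y=11)
  Distance 7: (x=3, y=2), (x=0, y=3), (x=5, y=4), (x=6, y=5), (x=7, y=6), (x=8, y=7), (x=8, y=9), (x=7, y=10), (x=6, y=11)
  Distance 8: (x=3, y=1), (x=0, y=2), (x=2, y=2), (x=4, y=2), (x=5, y=3), (x=6, y=4), (x=7, y=5), (x=8, y=6), (x=9, y=7), (x=9, y=9), (x=8, y=10), (x=7, y=11)
  Distance 9: (x=3, y=0), (x=2, y=1), (x=4, y=1), (x=5, y=2), (x=6, y=3), (x=7, y=4), (x=8, y=5), (x=9, y=6), (x=10, y=7), (x=9, y=8), (x=10, y=9), (x=9, y=10)
  Distance 10: (x=2, y=0), (x=4, y=0), (x=1, y=1), (x=5, y=1), (x=6, y=2), (x=7, y=3), (x=8, y=4), (x=9, y=5), (x=10, y=6), (x=10, y=8), (x=10, y=10), (x=9, y=11)
  Distance 11: (x=1, y=0), (x=5, y=0), (x=6, y=1), (x=7, y=2), (x=8, y=3), (x=9, y=4), (x=10, y=5), (x=10, y=11)
  Distance 12: (x=6, y=0), (x=7, y=1), (x=8, y=2), (x=9, y=3), (x=10, y=4)
  Distance 13: (x=7, y=0), (x=8, y=1), (x=9, y=2), (x=10, y=3)
  Distance 14: (x=8, y=0), (x=9, y=1)
  Distance 15: (x=9, y=0), (x=10, y=1)
  Distance 16: (x=10, y=0)
Total reachable: 123 (grid has 123 open cells total)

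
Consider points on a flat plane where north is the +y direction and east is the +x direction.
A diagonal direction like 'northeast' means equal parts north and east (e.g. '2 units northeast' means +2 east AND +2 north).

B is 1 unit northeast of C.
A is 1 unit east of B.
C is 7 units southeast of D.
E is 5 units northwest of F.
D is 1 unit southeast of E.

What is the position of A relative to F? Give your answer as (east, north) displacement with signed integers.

Answer: A is at (east=5, north=-2) relative to F.

Derivation:
Place F at the origin (east=0, north=0).
  E is 5 units northwest of F: delta (east=-5, north=+5); E at (east=-5, north=5).
  D is 1 unit southeast of E: delta (east=+1, north=-1); D at (east=-4, north=4).
  C is 7 units southeast of D: delta (east=+7, north=-7); C at (east=3, north=-3).
  B is 1 unit northeast of C: delta (east=+1, north=+1); B at (east=4, north=-2).
  A is 1 unit east of B: delta (east=+1, north=+0); A at (east=5, north=-2).
Therefore A relative to F: (east=5, north=-2).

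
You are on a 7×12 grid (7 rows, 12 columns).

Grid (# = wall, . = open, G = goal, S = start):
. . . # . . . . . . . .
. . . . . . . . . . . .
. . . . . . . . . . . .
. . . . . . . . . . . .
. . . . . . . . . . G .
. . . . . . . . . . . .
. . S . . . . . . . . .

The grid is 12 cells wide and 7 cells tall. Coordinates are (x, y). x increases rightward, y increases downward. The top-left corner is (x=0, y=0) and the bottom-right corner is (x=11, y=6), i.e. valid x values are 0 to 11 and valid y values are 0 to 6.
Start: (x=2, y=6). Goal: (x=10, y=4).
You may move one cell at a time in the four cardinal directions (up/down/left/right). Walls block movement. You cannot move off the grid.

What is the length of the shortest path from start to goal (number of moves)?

Answer: Shortest path length: 10

Derivation:
BFS from (x=2, y=6) until reaching (x=10, y=4):
  Distance 0: (x=2, y=6)
  Distance 1: (x=2, y=5), (x=1, y=6), (x=3, y=6)
  Distance 2: (x=2, y=4), (x=1, y=5), (x=3, y=5), (x=0, y=6), (x=4, y=6)
  Distance 3: (x=2, y=3), (x=1, y=4), (x=3, y=4), (x=0, y=5), (x=4, y=5), (x=5, y=6)
  Distance 4: (x=2, y=2), (x=1, y=3), (x=3, y=3), (x=0, y=4), (x=4, y=4), (x=5, y=5), (x=6, y=6)
  Distance 5: (x=2, y=1), (x=1, y=2), (x=3, y=2), (x=0, y=3), (x=4, y=3), (x=5, y=4), (x=6, y=5), (x=7, y=6)
  Distance 6: (x=2, y=0), (x=1, y=1), (x=3, y=1), (x=0, y=2), (x=4, y=2), (x=5, y=3), (x=6, y=4), (x=7, y=5), (x=8, y=6)
  Distance 7: (x=1, y=0), (x=0, y=1), (x=4, y=1), (x=5, y=2), (x=6, y=3), (x=7, y=4), (x=8, y=5), (x=9, y=6)
  Distance 8: (x=0, y=0), (x=4, y=0), (x=5, y=1), (x=6, y=2), (x=7, y=3), (x=8, y=4), (x=9, y=5), (x=10, y=6)
  Distance 9: (x=5, y=0), (x=6, y=1), (x=7, y=2), (x=8, y=3), (x=9, y=4), (x=10, y=5), (x=11, y=6)
  Distance 10: (x=6, y=0), (x=7, y=1), (x=8, y=2), (x=9, y=3), (x=10, y=4), (x=11, y=5)  <- goal reached here
One shortest path (10 moves): (x=2, y=6) -> (x=3, y=6) -> (x=4, y=6) -> (x=5, y=6) -> (x=6, y=6) -> (x=7, y=6) -> (x=8, y=6) -> (x=9, y=6) -> (x=10, y=6) -> (x=10, y=5) -> (x=10, y=4)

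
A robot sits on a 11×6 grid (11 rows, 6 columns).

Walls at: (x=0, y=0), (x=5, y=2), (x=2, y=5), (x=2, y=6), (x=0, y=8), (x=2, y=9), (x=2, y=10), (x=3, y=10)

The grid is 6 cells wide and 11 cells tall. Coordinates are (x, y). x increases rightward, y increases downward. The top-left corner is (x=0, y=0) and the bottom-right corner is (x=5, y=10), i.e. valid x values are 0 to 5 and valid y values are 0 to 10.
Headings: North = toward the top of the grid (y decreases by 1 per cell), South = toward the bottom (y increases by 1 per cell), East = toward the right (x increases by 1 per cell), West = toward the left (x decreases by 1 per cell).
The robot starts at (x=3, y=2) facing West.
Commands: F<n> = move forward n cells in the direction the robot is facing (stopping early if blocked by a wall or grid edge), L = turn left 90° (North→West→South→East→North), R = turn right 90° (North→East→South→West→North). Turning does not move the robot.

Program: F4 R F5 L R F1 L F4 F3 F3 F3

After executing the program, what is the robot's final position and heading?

Answer: Final position: (x=0, y=1), facing West

Derivation:
Start: (x=3, y=2), facing West
  F4: move forward 3/4 (blocked), now at (x=0, y=2)
  R: turn right, now facing North
  F5: move forward 1/5 (blocked), now at (x=0, y=1)
  L: turn left, now facing West
  R: turn right, now facing North
  F1: move forward 0/1 (blocked), now at (x=0, y=1)
  L: turn left, now facing West
  F4: move forward 0/4 (blocked), now at (x=0, y=1)
  [×3]F3: move forward 0/3 (blocked), now at (x=0, y=1)
Final: (x=0, y=1), facing West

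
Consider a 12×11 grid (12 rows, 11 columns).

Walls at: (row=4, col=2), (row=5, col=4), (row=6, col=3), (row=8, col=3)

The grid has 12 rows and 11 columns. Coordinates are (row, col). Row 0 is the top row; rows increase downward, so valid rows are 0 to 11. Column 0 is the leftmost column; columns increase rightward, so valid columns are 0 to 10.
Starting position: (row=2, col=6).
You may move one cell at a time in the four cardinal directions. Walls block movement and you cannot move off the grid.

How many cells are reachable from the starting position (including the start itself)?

BFS flood-fill from (row=2, col=6):
  Distance 0: (row=2, col=6)
  Distance 1: (row=1, col=6), (row=2, col=5), (row=2, col=7), (row=3, col=6)
  Distance 2: (row=0, col=6), (row=1, col=5), (row=1, col=7), (row=2, col=4), (row=2, col=8), (row=3, col=5), (row=3, col=7), (row=4, col=6)
  Distance 3: (row=0, col=5), (row=0, col=7), (row=1, col=4), (row=1, col=8), (row=2, col=3), (row=2, col=9), (row=3, col=4), (row=3, col=8), (row=4, col=5), (row=4, col=7), (row=5, col=6)
  Distance 4: (row=0, col=4), (row=0, col=8), (row=1, col=3), (row=1, col=9), (row=2, col=2), (row=2, col=10), (row=3, col=3), (row=3, col=9), (row=4, col=4), (row=4, col=8), (row=5, col=5), (row=5, col=7), (row=6, col=6)
  Distance 5: (row=0, col=3), (row=0, col=9), (row=1, col=2), (row=1, col=10), (row=2, col=1), (row=3, col=2), (row=3, col=10), (row=4, col=3), (row=4, col=9), (row=5, col=8), (row=6, col=5), (row=6, col=7), (row=7, col=6)
  Distance 6: (row=0, col=2), (row=0, col=10), (row=1, col=1), (row=2, col=0), (row=3, col=1), (row=4, col=10), (row=5, col=3), (row=5, col=9), (row=6, col=4), (row=6, col=8), (row=7, col=5), (row=7, col=7), (row=8, col=6)
  Distance 7: (row=0, col=1), (row=1, col=0), (row=3, col=0), (row=4, col=1), (row=5, col=2), (row=5, col=10), (row=6, col=9), (row=7, col=4), (row=7, col=8), (row=8, col=5), (row=8, col=7), (row=9, col=6)
  Distance 8: (row=0, col=0), (row=4, col=0), (row=5, col=1), (row=6, col=2), (row=6, col=10), (row=7, col=3), (row=7, col=9), (row=8, col=4), (row=8, col=8), (row=9, col=5), (row=9, col=7), (row=10, col=6)
  Distance 9: (row=5, col=0), (row=6, col=1), (row=7, col=2), (row=7, col=10), (row=8, col=9), (row=9, col=4), (row=9, col=8), (row=10, col=5), (row=10, col=7), (row=11, col=6)
  Distance 10: (row=6, col=0), (row=7, col=1), (row=8, col=2), (row=8, col=10), (row=9, col=3), (row=9, col=9), (row=10, col=4), (row=10, col=8), (row=11, col=5), (row=11, col=7)
  Distance 11: (row=7, col=0), (row=8, col=1), (row=9, col=2), (row=9, col=10), (row=10, col=3), (row=10, col=9), (row=11, col=4), (row=11, col=8)
  Distance 12: (row=8, col=0), (row=9, col=1), (row=10, col=2), (row=10, col=10), (row=11, col=3), (row=11, col=9)
  Distance 13: (row=9, col=0), (row=10, col=1), (row=11, col=2), (row=11, col=10)
  Distance 14: (row=10, col=0), (row=11, col=1)
  Distance 15: (row=11, col=0)
Total reachable: 128 (grid has 128 open cells total)

Answer: Reachable cells: 128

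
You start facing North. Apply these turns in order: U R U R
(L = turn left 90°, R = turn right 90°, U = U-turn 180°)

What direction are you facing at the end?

Answer: Final heading: South

Derivation:
Start: North
  U (U-turn (180°)) -> South
  R (right (90° clockwise)) -> West
  U (U-turn (180°)) -> East
  R (right (90° clockwise)) -> South
Final: South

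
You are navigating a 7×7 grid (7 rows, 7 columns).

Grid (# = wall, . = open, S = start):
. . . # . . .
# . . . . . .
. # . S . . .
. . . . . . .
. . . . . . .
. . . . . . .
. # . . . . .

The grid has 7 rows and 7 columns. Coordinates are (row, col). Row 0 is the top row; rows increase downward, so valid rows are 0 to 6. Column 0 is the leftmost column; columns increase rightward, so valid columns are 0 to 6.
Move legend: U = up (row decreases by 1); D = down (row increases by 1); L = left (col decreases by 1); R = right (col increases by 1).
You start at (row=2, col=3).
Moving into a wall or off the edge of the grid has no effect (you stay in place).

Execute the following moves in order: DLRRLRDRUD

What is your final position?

Start: (row=2, col=3)
  D (down): (row=2, col=3) -> (row=3, col=3)
  L (left): (row=3, col=3) -> (row=3, col=2)
  R (right): (row=3, col=2) -> (row=3, col=3)
  R (right): (row=3, col=3) -> (row=3, col=4)
  L (left): (row=3, col=4) -> (row=3, col=3)
  R (right): (row=3, col=3) -> (row=3, col=4)
  D (down): (row=3, col=4) -> (row=4, col=4)
  R (right): (row=4, col=4) -> (row=4, col=5)
  U (up): (row=4, col=5) -> (row=3, col=5)
  D (down): (row=3, col=5) -> (row=4, col=5)
Final: (row=4, col=5)

Answer: Final position: (row=4, col=5)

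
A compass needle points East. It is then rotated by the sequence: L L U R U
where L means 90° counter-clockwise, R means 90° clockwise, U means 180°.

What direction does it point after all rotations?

Answer: Final heading: North

Derivation:
Start: East
  L (left (90° counter-clockwise)) -> North
  L (left (90° counter-clockwise)) -> West
  U (U-turn (180°)) -> East
  R (right (90° clockwise)) -> South
  U (U-turn (180°)) -> North
Final: North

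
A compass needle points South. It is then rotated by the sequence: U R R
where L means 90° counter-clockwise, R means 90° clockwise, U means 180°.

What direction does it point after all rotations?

Answer: Final heading: South

Derivation:
Start: South
  U (U-turn (180°)) -> North
  R (right (90° clockwise)) -> East
  R (right (90° clockwise)) -> South
Final: South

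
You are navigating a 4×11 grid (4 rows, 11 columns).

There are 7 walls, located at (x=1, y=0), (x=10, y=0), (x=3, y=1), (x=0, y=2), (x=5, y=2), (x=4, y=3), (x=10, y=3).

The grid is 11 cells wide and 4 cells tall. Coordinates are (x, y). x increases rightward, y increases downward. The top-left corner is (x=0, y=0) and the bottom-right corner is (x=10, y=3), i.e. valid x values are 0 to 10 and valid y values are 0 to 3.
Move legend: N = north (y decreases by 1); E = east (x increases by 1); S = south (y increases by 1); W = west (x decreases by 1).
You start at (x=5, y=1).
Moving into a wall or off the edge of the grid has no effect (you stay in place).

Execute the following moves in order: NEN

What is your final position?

Answer: Final position: (x=6, y=0)

Derivation:
Start: (x=5, y=1)
  N (north): (x=5, y=1) -> (x=5, y=0)
  E (east): (x=5, y=0) -> (x=6, y=0)
  N (north): blocked, stay at (x=6, y=0)
Final: (x=6, y=0)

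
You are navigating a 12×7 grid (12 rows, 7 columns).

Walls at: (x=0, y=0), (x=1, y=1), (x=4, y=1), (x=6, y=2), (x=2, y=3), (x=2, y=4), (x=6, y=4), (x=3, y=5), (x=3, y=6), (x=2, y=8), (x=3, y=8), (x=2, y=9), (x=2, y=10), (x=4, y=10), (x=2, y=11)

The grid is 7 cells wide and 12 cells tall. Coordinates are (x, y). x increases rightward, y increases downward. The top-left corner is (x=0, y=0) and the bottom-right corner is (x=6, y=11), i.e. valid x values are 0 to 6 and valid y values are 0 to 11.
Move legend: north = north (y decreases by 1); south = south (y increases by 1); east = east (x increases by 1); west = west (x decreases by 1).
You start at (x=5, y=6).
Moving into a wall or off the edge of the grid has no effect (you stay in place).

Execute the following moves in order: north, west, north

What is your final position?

Start: (x=5, y=6)
  north (north): (x=5, y=6) -> (x=5, y=5)
  west (west): (x=5, y=5) -> (x=4, y=5)
  north (north): (x=4, y=5) -> (x=4, y=4)
Final: (x=4, y=4)

Answer: Final position: (x=4, y=4)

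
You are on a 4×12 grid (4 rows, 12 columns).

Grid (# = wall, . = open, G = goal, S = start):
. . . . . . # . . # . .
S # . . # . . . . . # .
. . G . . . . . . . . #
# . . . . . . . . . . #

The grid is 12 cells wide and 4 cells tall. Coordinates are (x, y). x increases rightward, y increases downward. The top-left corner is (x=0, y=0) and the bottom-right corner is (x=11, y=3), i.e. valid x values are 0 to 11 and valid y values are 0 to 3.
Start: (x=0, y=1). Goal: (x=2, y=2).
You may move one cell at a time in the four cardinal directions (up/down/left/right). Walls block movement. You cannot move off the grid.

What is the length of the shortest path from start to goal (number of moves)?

Answer: Shortest path length: 3

Derivation:
BFS from (x=0, y=1) until reaching (x=2, y=2):
  Distance 0: (x=0, y=1)
  Distance 1: (x=0, y=0), (x=0, y=2)
  Distance 2: (x=1, y=0), (x=1, y=2)
  Distance 3: (x=2, y=0), (x=2, y=2), (x=1, y=3)  <- goal reached here
One shortest path (3 moves): (x=0, y=1) -> (x=0, y=2) -> (x=1, y=2) -> (x=2, y=2)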